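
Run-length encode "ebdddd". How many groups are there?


Input: ebdddd
Scanning for consecutive runs:
  Group 1: 'e' x 1 (positions 0-0)
  Group 2: 'b' x 1 (positions 1-1)
  Group 3: 'd' x 4 (positions 2-5)
Total groups: 3

3


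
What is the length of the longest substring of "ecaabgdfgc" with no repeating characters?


Input: "ecaabgdfgc"
Sliding window (track last position of each char):
  Position 0 ('e'): window [0,0] length 1 -- new best
  Position 1 ('c'): window [0,1] length 2 -- new best
  Position 2 ('a'): window [0,2] length 3 -- new best
  Position 3 ('a'): repeat (last at 2), move window start to 3
  Position 3 ('a'): window [3,3] length 1
  Position 4 ('b'): window [3,4] length 2
  Position 5 ('g'): window [3,5] length 3
  Position 6 ('d'): window [3,6] length 4 -- new best
  Position 7 ('f'): window [3,7] length 5 -- new best
  Position 8 ('g'): repeat (last at 5), move window start to 6
  Position 8 ('g'): window [6,8] length 3
  Position 9 ('c'): window [6,9] length 4
Longest substring with no repeats: "abgdf" with length 5

5


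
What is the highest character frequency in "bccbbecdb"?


Input: bccbbecdb
Character counts:
  'b': 4
  'c': 3
  'd': 1
  'e': 1
Maximum frequency: 4

4


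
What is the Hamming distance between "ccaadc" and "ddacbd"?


Comparing "ccaadc" and "ddacbd" position by position:
  Position 0: 'c' vs 'd' => differ
  Position 1: 'c' vs 'd' => differ
  Position 2: 'a' vs 'a' => same
  Position 3: 'a' vs 'c' => differ
  Position 4: 'd' vs 'b' => differ
  Position 5: 'c' vs 'd' => differ
Total differences (Hamming distance): 5

5


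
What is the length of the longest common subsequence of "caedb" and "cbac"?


LCS of "caedb" and "cbac"
DP table:
           c    b    a    c
      0    0    0    0    0
  c   0    1    1    1    1
  a   0    1    1    2    2
  e   0    1    1    2    2
  d   0    1    1    2    2
  b   0    1    2    2    2
LCS length = dp[5][4] = 2

2


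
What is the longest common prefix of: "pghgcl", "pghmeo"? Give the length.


Words: pghgcl, pghmeo
  Position 0: all 'p' => match
  Position 1: all 'g' => match
  Position 2: all 'h' => match
  Position 3: ('g', 'm') => mismatch, stop
LCP = "pgh" (length 3)

3


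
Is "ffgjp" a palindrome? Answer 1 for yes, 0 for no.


Input: ffgjp
Reversed: pjgff
  Compare pos 0 ('f') with pos 4 ('p'): MISMATCH
  Compare pos 1 ('f') with pos 3 ('j'): MISMATCH
Result: not a palindrome

0


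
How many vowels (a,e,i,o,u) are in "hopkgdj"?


Input: hopkgdj
Checking each character:
  'h' at position 0: consonant
  'o' at position 1: vowel (running total: 1)
  'p' at position 2: consonant
  'k' at position 3: consonant
  'g' at position 4: consonant
  'd' at position 5: consonant
  'j' at position 6: consonant
Total vowels: 1

1


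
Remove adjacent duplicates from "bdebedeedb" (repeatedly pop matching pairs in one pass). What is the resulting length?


Input: bdebedeedb
Stack-based adjacent duplicate removal:
  Read 'b': push. Stack: b
  Read 'd': push. Stack: bd
  Read 'e': push. Stack: bde
  Read 'b': push. Stack: bdeb
  Read 'e': push. Stack: bdebe
  Read 'd': push. Stack: bdebed
  Read 'e': push. Stack: bdebede
  Read 'e': matches stack top 'e' => pop. Stack: bdebed
  Read 'd': matches stack top 'd' => pop. Stack: bdebe
  Read 'b': push. Stack: bdebeb
Final stack: "bdebeb" (length 6)

6


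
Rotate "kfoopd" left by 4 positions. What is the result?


Input: "kfoopd", rotate left by 4
First 4 characters: "kfoo"
Remaining characters: "pd"
Concatenate remaining + first: "pd" + "kfoo" = "pdkfoo"

pdkfoo


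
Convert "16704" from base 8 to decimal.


Input: "16704" in base 8
Positional expansion:
  Digit '1' (value 1) x 8^4 = 4096
  Digit '6' (value 6) x 8^3 = 3072
  Digit '7' (value 7) x 8^2 = 448
  Digit '0' (value 0) x 8^1 = 0
  Digit '4' (value 4) x 8^0 = 4
Sum = 7620

7620


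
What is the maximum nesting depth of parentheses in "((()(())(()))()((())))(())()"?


Input: "((()(())(()))()((())))(())()"
Tracking depth:
  Position 0 '(': depth becomes 1
  Position 1 '(': depth becomes 2
  Position 2 '(': depth becomes 3
  Position 3 ')': depth becomes 2
  Position 4 '(': depth becomes 3
  Position 5 '(': depth becomes 4
  Position 6 ')': depth becomes 3
  Position 7 ')': depth becomes 2
  Position 8 '(': depth becomes 3
  Position 9 '(': depth becomes 4
  Position 10 ')': depth becomes 3
  Position 11 ')': depth becomes 2
  Position 12 ')': depth becomes 1
  Position 13 '(': depth becomes 2
  Position 14 ')': depth becomes 1
  Position 15 '(': depth becomes 2
  Position 16 '(': depth becomes 3
  Position 17 '(': depth becomes 4
  Position 18 ')': depth becomes 3
  Position 19 ')': depth becomes 2
  Position 20 ')': depth becomes 1
  Position 21 ')': depth becomes 0
  Position 22 '(': depth becomes 1
  Position 23 '(': depth becomes 2
  Position 24 ')': depth becomes 1
  Position 25 ')': depth becomes 0
  Position 26 '(': depth becomes 1
  Position 27 ')': depth becomes 0
Maximum depth reached: 4

4


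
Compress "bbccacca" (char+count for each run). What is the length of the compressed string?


Input: bbccacca
Runs:
  'b' x 2 => "b2"
  'c' x 2 => "c2"
  'a' x 1 => "a1"
  'c' x 2 => "c2"
  'a' x 1 => "a1"
Compressed: "b2c2a1c2a1"
Compressed length: 10

10


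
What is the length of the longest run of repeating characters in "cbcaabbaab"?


Input: "cbcaabbaab"
Scanning for longest run:
  Position 1 ('b'): new char, reset run to 1
  Position 2 ('c'): new char, reset run to 1
  Position 3 ('a'): new char, reset run to 1
  Position 4 ('a'): continues run of 'a', length=2
  Position 5 ('b'): new char, reset run to 1
  Position 6 ('b'): continues run of 'b', length=2
  Position 7 ('a'): new char, reset run to 1
  Position 8 ('a'): continues run of 'a', length=2
  Position 9 ('b'): new char, reset run to 1
Longest run: 'a' with length 2

2


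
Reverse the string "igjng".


Input: igjng
Reading characters right to left:
  Position 4: 'g'
  Position 3: 'n'
  Position 2: 'j'
  Position 1: 'g'
  Position 0: 'i'
Reversed: gnjgi

gnjgi


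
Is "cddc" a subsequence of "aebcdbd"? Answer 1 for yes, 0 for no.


Check if "cddc" is a subsequence of "aebcdbd"
Greedy scan:
  Position 0 ('a'): no match needed
  Position 1 ('e'): no match needed
  Position 2 ('b'): no match needed
  Position 3 ('c'): matches sub[0] = 'c'
  Position 4 ('d'): matches sub[1] = 'd'
  Position 5 ('b'): no match needed
  Position 6 ('d'): matches sub[2] = 'd'
Only matched 3/4 characters => not a subsequence

0


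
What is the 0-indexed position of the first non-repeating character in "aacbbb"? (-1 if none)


Input: aacbbb
Character frequencies:
  'a': 2
  'b': 3
  'c': 1
Scanning left to right for freq == 1:
  Position 0 ('a'): freq=2, skip
  Position 1 ('a'): freq=2, skip
  Position 2 ('c'): unique! => answer = 2

2


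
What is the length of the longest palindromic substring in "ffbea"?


Input: "ffbea"
Checking substrings for palindromes:
  [0:2] "ff" (len 2) => palindrome
Longest palindromic substring: "ff" with length 2

2


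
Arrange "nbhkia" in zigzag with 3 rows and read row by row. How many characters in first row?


Zigzag "nbhkia" into 3 rows:
Placing characters:
  'n' => row 0
  'b' => row 1
  'h' => row 2
  'k' => row 1
  'i' => row 0
  'a' => row 1
Rows:
  Row 0: "ni"
  Row 1: "bka"
  Row 2: "h"
First row length: 2

2


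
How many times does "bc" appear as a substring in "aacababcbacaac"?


Searching for "bc" in "aacababcbacaac"
Scanning each position:
  Position 0: "aa" => no
  Position 1: "ac" => no
  Position 2: "ca" => no
  Position 3: "ab" => no
  Position 4: "ba" => no
  Position 5: "ab" => no
  Position 6: "bc" => MATCH
  Position 7: "cb" => no
  Position 8: "ba" => no
  Position 9: "ac" => no
  Position 10: "ca" => no
  Position 11: "aa" => no
  Position 12: "ac" => no
Total occurrences: 1

1


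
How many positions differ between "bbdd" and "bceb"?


Comparing "bbdd" and "bceb" position by position:
  Position 0: 'b' vs 'b' => same
  Position 1: 'b' vs 'c' => DIFFER
  Position 2: 'd' vs 'e' => DIFFER
  Position 3: 'd' vs 'b' => DIFFER
Positions that differ: 3

3


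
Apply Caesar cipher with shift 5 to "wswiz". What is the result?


Caesar cipher: shift "wswiz" by 5
  'w' (pos 22) + 5 = pos 1 = 'b'
  's' (pos 18) + 5 = pos 23 = 'x'
  'w' (pos 22) + 5 = pos 1 = 'b'
  'i' (pos 8) + 5 = pos 13 = 'n'
  'z' (pos 25) + 5 = pos 4 = 'e'
Result: bxbne

bxbne


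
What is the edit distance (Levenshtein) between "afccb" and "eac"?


Computing edit distance: "afccb" -> "eac"
DP table:
           e    a    c
      0    1    2    3
  a   1    1    1    2
  f   2    2    2    2
  c   3    3    3    2
  c   4    4    4    3
  b   5    5    5    4
Edit distance = dp[5][3] = 4

4


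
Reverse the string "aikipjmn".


Input: aikipjmn
Reading characters right to left:
  Position 7: 'n'
  Position 6: 'm'
  Position 5: 'j'
  Position 4: 'p'
  Position 3: 'i'
  Position 2: 'k'
  Position 1: 'i'
  Position 0: 'a'
Reversed: nmjpikia

nmjpikia


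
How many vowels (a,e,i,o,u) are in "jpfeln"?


Input: jpfeln
Checking each character:
  'j' at position 0: consonant
  'p' at position 1: consonant
  'f' at position 2: consonant
  'e' at position 3: vowel (running total: 1)
  'l' at position 4: consonant
  'n' at position 5: consonant
Total vowels: 1

1


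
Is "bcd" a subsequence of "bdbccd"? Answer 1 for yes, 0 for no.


Check if "bcd" is a subsequence of "bdbccd"
Greedy scan:
  Position 0 ('b'): matches sub[0] = 'b'
  Position 1 ('d'): no match needed
  Position 2 ('b'): no match needed
  Position 3 ('c'): matches sub[1] = 'c'
  Position 4 ('c'): no match needed
  Position 5 ('d'): matches sub[2] = 'd'
All 3 characters matched => is a subsequence

1


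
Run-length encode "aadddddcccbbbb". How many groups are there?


Input: aadddddcccbbbb
Scanning for consecutive runs:
  Group 1: 'a' x 2 (positions 0-1)
  Group 2: 'd' x 5 (positions 2-6)
  Group 3: 'c' x 3 (positions 7-9)
  Group 4: 'b' x 4 (positions 10-13)
Total groups: 4

4


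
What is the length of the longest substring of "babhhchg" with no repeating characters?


Input: "babhhchg"
Sliding window (track last position of each char):
  Position 0 ('b'): window [0,0] length 1 -- new best
  Position 1 ('a'): window [0,1] length 2 -- new best
  Position 2 ('b'): repeat (last at 0), move window start to 1
  Position 2 ('b'): window [1,2] length 2
  Position 3 ('h'): window [1,3] length 3 -- new best
  Position 4 ('h'): repeat (last at 3), move window start to 4
  Position 4 ('h'): window [4,4] length 1
  Position 5 ('c'): window [4,5] length 2
  Position 6 ('h'): repeat (last at 4), move window start to 5
  Position 6 ('h'): window [5,6] length 2
  Position 7 ('g'): window [5,7] length 3
Longest substring with no repeats: "abh" with length 3

3


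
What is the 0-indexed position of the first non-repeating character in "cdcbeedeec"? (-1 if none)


Input: cdcbeedeec
Character frequencies:
  'b': 1
  'c': 3
  'd': 2
  'e': 4
Scanning left to right for freq == 1:
  Position 0 ('c'): freq=3, skip
  Position 1 ('d'): freq=2, skip
  Position 2 ('c'): freq=3, skip
  Position 3 ('b'): unique! => answer = 3

3


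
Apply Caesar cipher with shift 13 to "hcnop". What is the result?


Caesar cipher: shift "hcnop" by 13
  'h' (pos 7) + 13 = pos 20 = 'u'
  'c' (pos 2) + 13 = pos 15 = 'p'
  'n' (pos 13) + 13 = pos 0 = 'a'
  'o' (pos 14) + 13 = pos 1 = 'b'
  'p' (pos 15) + 13 = pos 2 = 'c'
Result: upabc

upabc


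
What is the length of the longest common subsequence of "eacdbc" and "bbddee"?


LCS of "eacdbc" and "bbddee"
DP table:
           b    b    d    d    e    e
      0    0    0    0    0    0    0
  e   0    0    0    0    0    1    1
  a   0    0    0    0    0    1    1
  c   0    0    0    0    0    1    1
  d   0    0    0    1    1    1    1
  b   0    1    1    1    1    1    1
  c   0    1    1    1    1    1    1
LCS length = dp[6][6] = 1

1


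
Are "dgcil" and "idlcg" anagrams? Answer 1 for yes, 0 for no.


Strings: "dgcil", "idlcg"
Sorted first:  cdgil
Sorted second: cdgil
Sorted forms match => anagrams

1


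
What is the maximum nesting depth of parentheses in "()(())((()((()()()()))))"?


Input: "()(())((()((()()()()))))"
Tracking depth:
  Position 0 '(': depth becomes 1
  Position 1 ')': depth becomes 0
  Position 2 '(': depth becomes 1
  Position 3 '(': depth becomes 2
  Position 4 ')': depth becomes 1
  Position 5 ')': depth becomes 0
  Position 6 '(': depth becomes 1
  Position 7 '(': depth becomes 2
  Position 8 '(': depth becomes 3
  Position 9 ')': depth becomes 2
  Position 10 '(': depth becomes 3
  Position 11 '(': depth becomes 4
  Position 12 '(': depth becomes 5
  Position 13 ')': depth becomes 4
  Position 14 '(': depth becomes 5
  Position 15 ')': depth becomes 4
  Position 16 '(': depth becomes 5
  Position 17 ')': depth becomes 4
  Position 18 '(': depth becomes 5
  Position 19 ')': depth becomes 4
  Position 20 ')': depth becomes 3
  Position 21 ')': depth becomes 2
  Position 22 ')': depth becomes 1
  Position 23 ')': depth becomes 0
Maximum depth reached: 5

5


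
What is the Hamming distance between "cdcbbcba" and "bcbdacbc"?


Comparing "cdcbbcba" and "bcbdacbc" position by position:
  Position 0: 'c' vs 'b' => differ
  Position 1: 'd' vs 'c' => differ
  Position 2: 'c' vs 'b' => differ
  Position 3: 'b' vs 'd' => differ
  Position 4: 'b' vs 'a' => differ
  Position 5: 'c' vs 'c' => same
  Position 6: 'b' vs 'b' => same
  Position 7: 'a' vs 'c' => differ
Total differences (Hamming distance): 6

6


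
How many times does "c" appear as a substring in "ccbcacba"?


Searching for "c" in "ccbcacba"
Scanning each position:
  Position 0: "c" => MATCH
  Position 1: "c" => MATCH
  Position 2: "b" => no
  Position 3: "c" => MATCH
  Position 4: "a" => no
  Position 5: "c" => MATCH
  Position 6: "b" => no
  Position 7: "a" => no
Total occurrences: 4

4


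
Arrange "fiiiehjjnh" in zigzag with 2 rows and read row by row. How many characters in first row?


Zigzag "fiiiehjjnh" into 2 rows:
Placing characters:
  'f' => row 0
  'i' => row 1
  'i' => row 0
  'i' => row 1
  'e' => row 0
  'h' => row 1
  'j' => row 0
  'j' => row 1
  'n' => row 0
  'h' => row 1
Rows:
  Row 0: "fiejn"
  Row 1: "iihjh"
First row length: 5

5


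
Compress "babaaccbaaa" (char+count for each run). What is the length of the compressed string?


Input: babaaccbaaa
Runs:
  'b' x 1 => "b1"
  'a' x 1 => "a1"
  'b' x 1 => "b1"
  'a' x 2 => "a2"
  'c' x 2 => "c2"
  'b' x 1 => "b1"
  'a' x 3 => "a3"
Compressed: "b1a1b1a2c2b1a3"
Compressed length: 14

14


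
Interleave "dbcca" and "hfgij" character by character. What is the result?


Interleaving "dbcca" and "hfgij":
  Position 0: 'd' from first, 'h' from second => "dh"
  Position 1: 'b' from first, 'f' from second => "bf"
  Position 2: 'c' from first, 'g' from second => "cg"
  Position 3: 'c' from first, 'i' from second => "ci"
  Position 4: 'a' from first, 'j' from second => "aj"
Result: dhbfcgciaj

dhbfcgciaj


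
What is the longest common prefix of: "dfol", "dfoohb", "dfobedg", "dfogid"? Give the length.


Words: dfol, dfoohb, dfobedg, dfogid
  Position 0: all 'd' => match
  Position 1: all 'f' => match
  Position 2: all 'o' => match
  Position 3: ('l', 'o', 'b', 'g') => mismatch, stop
LCP = "dfo" (length 3)

3


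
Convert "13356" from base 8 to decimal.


Input: "13356" in base 8
Positional expansion:
  Digit '1' (value 1) x 8^4 = 4096
  Digit '3' (value 3) x 8^3 = 1536
  Digit '3' (value 3) x 8^2 = 192
  Digit '5' (value 5) x 8^1 = 40
  Digit '6' (value 6) x 8^0 = 6
Sum = 5870

5870


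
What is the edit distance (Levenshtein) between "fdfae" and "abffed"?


Computing edit distance: "fdfae" -> "abffed"
DP table:
           a    b    f    f    e    d
      0    1    2    3    4    5    6
  f   1    1    2    2    3    4    5
  d   2    2    2    3    3    4    4
  f   3    3    3    2    3    4    5
  a   4    3    4    3    3    4    5
  e   5    4    4    4    4    3    4
Edit distance = dp[5][6] = 4

4


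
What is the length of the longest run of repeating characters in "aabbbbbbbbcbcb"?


Input: "aabbbbbbbbcbcb"
Scanning for longest run:
  Position 1 ('a'): continues run of 'a', length=2
  Position 2 ('b'): new char, reset run to 1
  Position 3 ('b'): continues run of 'b', length=2
  Position 4 ('b'): continues run of 'b', length=3
  Position 5 ('b'): continues run of 'b', length=4
  Position 6 ('b'): continues run of 'b', length=5
  Position 7 ('b'): continues run of 'b', length=6
  Position 8 ('b'): continues run of 'b', length=7
  Position 9 ('b'): continues run of 'b', length=8
  Position 10 ('c'): new char, reset run to 1
  Position 11 ('b'): new char, reset run to 1
  Position 12 ('c'): new char, reset run to 1
  Position 13 ('b'): new char, reset run to 1
Longest run: 'b' with length 8

8


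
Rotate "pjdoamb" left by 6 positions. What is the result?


Input: "pjdoamb", rotate left by 6
First 6 characters: "pjdoam"
Remaining characters: "b"
Concatenate remaining + first: "b" + "pjdoam" = "bpjdoam"

bpjdoam


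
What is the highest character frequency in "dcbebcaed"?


Input: dcbebcaed
Character counts:
  'a': 1
  'b': 2
  'c': 2
  'd': 2
  'e': 2
Maximum frequency: 2

2


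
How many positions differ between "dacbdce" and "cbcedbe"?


Comparing "dacbdce" and "cbcedbe" position by position:
  Position 0: 'd' vs 'c' => DIFFER
  Position 1: 'a' vs 'b' => DIFFER
  Position 2: 'c' vs 'c' => same
  Position 3: 'b' vs 'e' => DIFFER
  Position 4: 'd' vs 'd' => same
  Position 5: 'c' vs 'b' => DIFFER
  Position 6: 'e' vs 'e' => same
Positions that differ: 4

4


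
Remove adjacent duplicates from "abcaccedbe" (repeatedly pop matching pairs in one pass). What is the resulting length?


Input: abcaccedbe
Stack-based adjacent duplicate removal:
  Read 'a': push. Stack: a
  Read 'b': push. Stack: ab
  Read 'c': push. Stack: abc
  Read 'a': push. Stack: abca
  Read 'c': push. Stack: abcac
  Read 'c': matches stack top 'c' => pop. Stack: abca
  Read 'e': push. Stack: abcae
  Read 'd': push. Stack: abcaed
  Read 'b': push. Stack: abcaedb
  Read 'e': push. Stack: abcaedbe
Final stack: "abcaedbe" (length 8)

8


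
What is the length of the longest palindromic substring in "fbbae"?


Input: "fbbae"
Checking substrings for palindromes:
  [1:3] "bb" (len 2) => palindrome
Longest palindromic substring: "bb" with length 2

2


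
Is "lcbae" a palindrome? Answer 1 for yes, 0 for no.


Input: lcbae
Reversed: eabcl
  Compare pos 0 ('l') with pos 4 ('e'): MISMATCH
  Compare pos 1 ('c') with pos 3 ('a'): MISMATCH
Result: not a palindrome

0


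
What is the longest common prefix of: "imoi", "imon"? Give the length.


Words: imoi, imon
  Position 0: all 'i' => match
  Position 1: all 'm' => match
  Position 2: all 'o' => match
  Position 3: ('i', 'n') => mismatch, stop
LCP = "imo" (length 3)

3


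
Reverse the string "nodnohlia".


Input: nodnohlia
Reading characters right to left:
  Position 8: 'a'
  Position 7: 'i'
  Position 6: 'l'
  Position 5: 'h'
  Position 4: 'o'
  Position 3: 'n'
  Position 2: 'd'
  Position 1: 'o'
  Position 0: 'n'
Reversed: ailhondon

ailhondon


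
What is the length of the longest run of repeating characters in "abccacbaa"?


Input: "abccacbaa"
Scanning for longest run:
  Position 1 ('b'): new char, reset run to 1
  Position 2 ('c'): new char, reset run to 1
  Position 3 ('c'): continues run of 'c', length=2
  Position 4 ('a'): new char, reset run to 1
  Position 5 ('c'): new char, reset run to 1
  Position 6 ('b'): new char, reset run to 1
  Position 7 ('a'): new char, reset run to 1
  Position 8 ('a'): continues run of 'a', length=2
Longest run: 'c' with length 2

2


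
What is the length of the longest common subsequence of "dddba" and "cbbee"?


LCS of "dddba" and "cbbee"
DP table:
           c    b    b    e    e
      0    0    0    0    0    0
  d   0    0    0    0    0    0
  d   0    0    0    0    0    0
  d   0    0    0    0    0    0
  b   0    0    1    1    1    1
  a   0    0    1    1    1    1
LCS length = dp[5][5] = 1

1


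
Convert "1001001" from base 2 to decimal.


Input: "1001001" in base 2
Positional expansion:
  Digit '1' (value 1) x 2^6 = 64
  Digit '0' (value 0) x 2^5 = 0
  Digit '0' (value 0) x 2^4 = 0
  Digit '1' (value 1) x 2^3 = 8
  Digit '0' (value 0) x 2^2 = 0
  Digit '0' (value 0) x 2^1 = 0
  Digit '1' (value 1) x 2^0 = 1
Sum = 73

73


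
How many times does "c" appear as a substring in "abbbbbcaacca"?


Searching for "c" in "abbbbbcaacca"
Scanning each position:
  Position 0: "a" => no
  Position 1: "b" => no
  Position 2: "b" => no
  Position 3: "b" => no
  Position 4: "b" => no
  Position 5: "b" => no
  Position 6: "c" => MATCH
  Position 7: "a" => no
  Position 8: "a" => no
  Position 9: "c" => MATCH
  Position 10: "c" => MATCH
  Position 11: "a" => no
Total occurrences: 3

3


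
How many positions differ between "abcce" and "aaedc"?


Comparing "abcce" and "aaedc" position by position:
  Position 0: 'a' vs 'a' => same
  Position 1: 'b' vs 'a' => DIFFER
  Position 2: 'c' vs 'e' => DIFFER
  Position 3: 'c' vs 'd' => DIFFER
  Position 4: 'e' vs 'c' => DIFFER
Positions that differ: 4

4


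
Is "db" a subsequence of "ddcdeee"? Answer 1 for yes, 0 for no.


Check if "db" is a subsequence of "ddcdeee"
Greedy scan:
  Position 0 ('d'): matches sub[0] = 'd'
  Position 1 ('d'): no match needed
  Position 2 ('c'): no match needed
  Position 3 ('d'): no match needed
  Position 4 ('e'): no match needed
  Position 5 ('e'): no match needed
  Position 6 ('e'): no match needed
Only matched 1/2 characters => not a subsequence

0


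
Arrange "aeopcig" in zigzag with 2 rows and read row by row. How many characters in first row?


Zigzag "aeopcig" into 2 rows:
Placing characters:
  'a' => row 0
  'e' => row 1
  'o' => row 0
  'p' => row 1
  'c' => row 0
  'i' => row 1
  'g' => row 0
Rows:
  Row 0: "aocg"
  Row 1: "epi"
First row length: 4

4


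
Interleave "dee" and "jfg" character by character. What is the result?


Interleaving "dee" and "jfg":
  Position 0: 'd' from first, 'j' from second => "dj"
  Position 1: 'e' from first, 'f' from second => "ef"
  Position 2: 'e' from first, 'g' from second => "eg"
Result: djefeg

djefeg


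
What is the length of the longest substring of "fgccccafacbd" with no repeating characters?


Input: "fgccccafacbd"
Sliding window (track last position of each char):
  Position 0 ('f'): window [0,0] length 1 -- new best
  Position 1 ('g'): window [0,1] length 2 -- new best
  Position 2 ('c'): window [0,2] length 3 -- new best
  Position 3 ('c'): repeat (last at 2), move window start to 3
  Position 3 ('c'): window [3,3] length 1
  Position 4 ('c'): repeat (last at 3), move window start to 4
  Position 4 ('c'): window [4,4] length 1
  Position 5 ('c'): repeat (last at 4), move window start to 5
  Position 5 ('c'): window [5,5] length 1
  Position 6 ('a'): window [5,6] length 2
  Position 7 ('f'): window [5,7] length 3
  Position 8 ('a'): repeat (last at 6), move window start to 7
  Position 8 ('a'): window [7,8] length 2
  Position 9 ('c'): window [7,9] length 3
  Position 10 ('b'): window [7,10] length 4 -- new best
  Position 11 ('d'): window [7,11] length 5 -- new best
Longest substring with no repeats: "facbd" with length 5

5


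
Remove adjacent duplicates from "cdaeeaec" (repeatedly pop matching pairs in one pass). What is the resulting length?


Input: cdaeeaec
Stack-based adjacent duplicate removal:
  Read 'c': push. Stack: c
  Read 'd': push. Stack: cd
  Read 'a': push. Stack: cda
  Read 'e': push. Stack: cdae
  Read 'e': matches stack top 'e' => pop. Stack: cda
  Read 'a': matches stack top 'a' => pop. Stack: cd
  Read 'e': push. Stack: cde
  Read 'c': push. Stack: cdec
Final stack: "cdec" (length 4)

4


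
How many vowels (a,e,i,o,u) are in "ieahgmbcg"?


Input: ieahgmbcg
Checking each character:
  'i' at position 0: vowel (running total: 1)
  'e' at position 1: vowel (running total: 2)
  'a' at position 2: vowel (running total: 3)
  'h' at position 3: consonant
  'g' at position 4: consonant
  'm' at position 5: consonant
  'b' at position 6: consonant
  'c' at position 7: consonant
  'g' at position 8: consonant
Total vowels: 3

3


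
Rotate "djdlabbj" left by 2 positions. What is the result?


Input: "djdlabbj", rotate left by 2
First 2 characters: "dj"
Remaining characters: "dlabbj"
Concatenate remaining + first: "dlabbj" + "dj" = "dlabbjdj"

dlabbjdj


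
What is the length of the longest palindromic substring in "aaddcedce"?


Input: "aaddcedce"
Checking substrings for palindromes:
  [0:2] "aa" (len 2) => palindrome
  [2:4] "dd" (len 2) => palindrome
Longest palindromic substring: "aa" with length 2

2


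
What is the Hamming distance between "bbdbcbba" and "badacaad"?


Comparing "bbdbcbba" and "badacaad" position by position:
  Position 0: 'b' vs 'b' => same
  Position 1: 'b' vs 'a' => differ
  Position 2: 'd' vs 'd' => same
  Position 3: 'b' vs 'a' => differ
  Position 4: 'c' vs 'c' => same
  Position 5: 'b' vs 'a' => differ
  Position 6: 'b' vs 'a' => differ
  Position 7: 'a' vs 'd' => differ
Total differences (Hamming distance): 5

5


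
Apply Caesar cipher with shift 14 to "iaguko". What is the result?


Caesar cipher: shift "iaguko" by 14
  'i' (pos 8) + 14 = pos 22 = 'w'
  'a' (pos 0) + 14 = pos 14 = 'o'
  'g' (pos 6) + 14 = pos 20 = 'u'
  'u' (pos 20) + 14 = pos 8 = 'i'
  'k' (pos 10) + 14 = pos 24 = 'y'
  'o' (pos 14) + 14 = pos 2 = 'c'
Result: wouiyc

wouiyc


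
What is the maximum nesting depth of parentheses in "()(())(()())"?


Input: "()(())(()())"
Tracking depth:
  Position 0 '(': depth becomes 1
  Position 1 ')': depth becomes 0
  Position 2 '(': depth becomes 1
  Position 3 '(': depth becomes 2
  Position 4 ')': depth becomes 1
  Position 5 ')': depth becomes 0
  Position 6 '(': depth becomes 1
  Position 7 '(': depth becomes 2
  Position 8 ')': depth becomes 1
  Position 9 '(': depth becomes 2
  Position 10 ')': depth becomes 1
  Position 11 ')': depth becomes 0
Maximum depth reached: 2

2


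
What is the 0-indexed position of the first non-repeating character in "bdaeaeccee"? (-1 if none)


Input: bdaeaeccee
Character frequencies:
  'a': 2
  'b': 1
  'c': 2
  'd': 1
  'e': 4
Scanning left to right for freq == 1:
  Position 0 ('b'): unique! => answer = 0

0


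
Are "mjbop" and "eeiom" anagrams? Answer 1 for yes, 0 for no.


Strings: "mjbop", "eeiom"
Sorted first:  bjmop
Sorted second: eeimo
Differ at position 0: 'b' vs 'e' => not anagrams

0


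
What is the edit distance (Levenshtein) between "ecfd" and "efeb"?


Computing edit distance: "ecfd" -> "efeb"
DP table:
           e    f    e    b
      0    1    2    3    4
  e   1    0    1    2    3
  c   2    1    1    2    3
  f   3    2    1    2    3
  d   4    3    2    2    3
Edit distance = dp[4][4] = 3

3


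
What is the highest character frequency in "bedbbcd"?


Input: bedbbcd
Character counts:
  'b': 3
  'c': 1
  'd': 2
  'e': 1
Maximum frequency: 3

3


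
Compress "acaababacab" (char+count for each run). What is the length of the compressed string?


Input: acaababacab
Runs:
  'a' x 1 => "a1"
  'c' x 1 => "c1"
  'a' x 2 => "a2"
  'b' x 1 => "b1"
  'a' x 1 => "a1"
  'b' x 1 => "b1"
  'a' x 1 => "a1"
  'c' x 1 => "c1"
  'a' x 1 => "a1"
  'b' x 1 => "b1"
Compressed: "a1c1a2b1a1b1a1c1a1b1"
Compressed length: 20

20


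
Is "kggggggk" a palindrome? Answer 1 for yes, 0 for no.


Input: kggggggk
Reversed: kggggggk
  Compare pos 0 ('k') with pos 7 ('k'): match
  Compare pos 1 ('g') with pos 6 ('g'): match
  Compare pos 2 ('g') with pos 5 ('g'): match
  Compare pos 3 ('g') with pos 4 ('g'): match
Result: palindrome

1


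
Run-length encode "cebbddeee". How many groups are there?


Input: cebbddeee
Scanning for consecutive runs:
  Group 1: 'c' x 1 (positions 0-0)
  Group 2: 'e' x 1 (positions 1-1)
  Group 3: 'b' x 2 (positions 2-3)
  Group 4: 'd' x 2 (positions 4-5)
  Group 5: 'e' x 3 (positions 6-8)
Total groups: 5

5


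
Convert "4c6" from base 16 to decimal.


Input: "4c6" in base 16
Positional expansion:
  Digit '4' (value 4) x 16^2 = 1024
  Digit 'c' (value 12) x 16^1 = 192
  Digit '6' (value 6) x 16^0 = 6
Sum = 1222

1222


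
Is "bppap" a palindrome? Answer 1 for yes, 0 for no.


Input: bppap
Reversed: pappb
  Compare pos 0 ('b') with pos 4 ('p'): MISMATCH
  Compare pos 1 ('p') with pos 3 ('a'): MISMATCH
Result: not a palindrome

0


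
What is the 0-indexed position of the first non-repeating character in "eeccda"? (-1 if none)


Input: eeccda
Character frequencies:
  'a': 1
  'c': 2
  'd': 1
  'e': 2
Scanning left to right for freq == 1:
  Position 0 ('e'): freq=2, skip
  Position 1 ('e'): freq=2, skip
  Position 2 ('c'): freq=2, skip
  Position 3 ('c'): freq=2, skip
  Position 4 ('d'): unique! => answer = 4

4


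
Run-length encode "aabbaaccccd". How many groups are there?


Input: aabbaaccccd
Scanning for consecutive runs:
  Group 1: 'a' x 2 (positions 0-1)
  Group 2: 'b' x 2 (positions 2-3)
  Group 3: 'a' x 2 (positions 4-5)
  Group 4: 'c' x 4 (positions 6-9)
  Group 5: 'd' x 1 (positions 10-10)
Total groups: 5

5


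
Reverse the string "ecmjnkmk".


Input: ecmjnkmk
Reading characters right to left:
  Position 7: 'k'
  Position 6: 'm'
  Position 5: 'k'
  Position 4: 'n'
  Position 3: 'j'
  Position 2: 'm'
  Position 1: 'c'
  Position 0: 'e'
Reversed: kmknjmce

kmknjmce


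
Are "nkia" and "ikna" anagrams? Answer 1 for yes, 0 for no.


Strings: "nkia", "ikna"
Sorted first:  aikn
Sorted second: aikn
Sorted forms match => anagrams

1


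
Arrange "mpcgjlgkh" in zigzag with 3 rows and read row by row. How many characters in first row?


Zigzag "mpcgjlgkh" into 3 rows:
Placing characters:
  'm' => row 0
  'p' => row 1
  'c' => row 2
  'g' => row 1
  'j' => row 0
  'l' => row 1
  'g' => row 2
  'k' => row 1
  'h' => row 0
Rows:
  Row 0: "mjh"
  Row 1: "pglk"
  Row 2: "cg"
First row length: 3

3


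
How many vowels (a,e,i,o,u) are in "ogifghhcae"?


Input: ogifghhcae
Checking each character:
  'o' at position 0: vowel (running total: 1)
  'g' at position 1: consonant
  'i' at position 2: vowel (running total: 2)
  'f' at position 3: consonant
  'g' at position 4: consonant
  'h' at position 5: consonant
  'h' at position 6: consonant
  'c' at position 7: consonant
  'a' at position 8: vowel (running total: 3)
  'e' at position 9: vowel (running total: 4)
Total vowels: 4

4


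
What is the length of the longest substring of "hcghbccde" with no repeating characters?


Input: "hcghbccde"
Sliding window (track last position of each char):
  Position 0 ('h'): window [0,0] length 1 -- new best
  Position 1 ('c'): window [0,1] length 2 -- new best
  Position 2 ('g'): window [0,2] length 3 -- new best
  Position 3 ('h'): repeat (last at 0), move window start to 1
  Position 3 ('h'): window [1,3] length 3
  Position 4 ('b'): window [1,4] length 4 -- new best
  Position 5 ('c'): repeat (last at 1), move window start to 2
  Position 5 ('c'): window [2,5] length 4
  Position 6 ('c'): repeat (last at 5), move window start to 6
  Position 6 ('c'): window [6,6] length 1
  Position 7 ('d'): window [6,7] length 2
  Position 8 ('e'): window [6,8] length 3
Longest substring with no repeats: "cghb" with length 4

4


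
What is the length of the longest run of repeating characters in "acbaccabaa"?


Input: "acbaccabaa"
Scanning for longest run:
  Position 1 ('c'): new char, reset run to 1
  Position 2 ('b'): new char, reset run to 1
  Position 3 ('a'): new char, reset run to 1
  Position 4 ('c'): new char, reset run to 1
  Position 5 ('c'): continues run of 'c', length=2
  Position 6 ('a'): new char, reset run to 1
  Position 7 ('b'): new char, reset run to 1
  Position 8 ('a'): new char, reset run to 1
  Position 9 ('a'): continues run of 'a', length=2
Longest run: 'c' with length 2

2


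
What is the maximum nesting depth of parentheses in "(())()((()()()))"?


Input: "(())()((()()()))"
Tracking depth:
  Position 0 '(': depth becomes 1
  Position 1 '(': depth becomes 2
  Position 2 ')': depth becomes 1
  Position 3 ')': depth becomes 0
  Position 4 '(': depth becomes 1
  Position 5 ')': depth becomes 0
  Position 6 '(': depth becomes 1
  Position 7 '(': depth becomes 2
  Position 8 '(': depth becomes 3
  Position 9 ')': depth becomes 2
  Position 10 '(': depth becomes 3
  Position 11 ')': depth becomes 2
  Position 12 '(': depth becomes 3
  Position 13 ')': depth becomes 2
  Position 14 ')': depth becomes 1
  Position 15 ')': depth becomes 0
Maximum depth reached: 3

3


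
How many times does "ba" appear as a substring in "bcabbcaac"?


Searching for "ba" in "bcabbcaac"
Scanning each position:
  Position 0: "bc" => no
  Position 1: "ca" => no
  Position 2: "ab" => no
  Position 3: "bb" => no
  Position 4: "bc" => no
  Position 5: "ca" => no
  Position 6: "aa" => no
  Position 7: "ac" => no
Total occurrences: 0

0


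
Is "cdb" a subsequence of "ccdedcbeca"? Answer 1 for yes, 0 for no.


Check if "cdb" is a subsequence of "ccdedcbeca"
Greedy scan:
  Position 0 ('c'): matches sub[0] = 'c'
  Position 1 ('c'): no match needed
  Position 2 ('d'): matches sub[1] = 'd'
  Position 3 ('e'): no match needed
  Position 4 ('d'): no match needed
  Position 5 ('c'): no match needed
  Position 6 ('b'): matches sub[2] = 'b'
  Position 7 ('e'): no match needed
  Position 8 ('c'): no match needed
  Position 9 ('a'): no match needed
All 3 characters matched => is a subsequence

1


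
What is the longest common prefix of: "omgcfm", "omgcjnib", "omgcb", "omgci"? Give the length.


Words: omgcfm, omgcjnib, omgcb, omgci
  Position 0: all 'o' => match
  Position 1: all 'm' => match
  Position 2: all 'g' => match
  Position 3: all 'c' => match
  Position 4: ('f', 'j', 'b', 'i') => mismatch, stop
LCP = "omgc" (length 4)

4


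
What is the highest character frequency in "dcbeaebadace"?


Input: dcbeaebadace
Character counts:
  'a': 3
  'b': 2
  'c': 2
  'd': 2
  'e': 3
Maximum frequency: 3

3


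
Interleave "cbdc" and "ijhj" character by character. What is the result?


Interleaving "cbdc" and "ijhj":
  Position 0: 'c' from first, 'i' from second => "ci"
  Position 1: 'b' from first, 'j' from second => "bj"
  Position 2: 'd' from first, 'h' from second => "dh"
  Position 3: 'c' from first, 'j' from second => "cj"
Result: cibjdhcj

cibjdhcj


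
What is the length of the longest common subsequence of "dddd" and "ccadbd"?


LCS of "dddd" and "ccadbd"
DP table:
           c    c    a    d    b    d
      0    0    0    0    0    0    0
  d   0    0    0    0    1    1    1
  d   0    0    0    0    1    1    2
  d   0    0    0    0    1    1    2
  d   0    0    0    0    1    1    2
LCS length = dp[4][6] = 2

2


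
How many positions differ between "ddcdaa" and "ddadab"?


Comparing "ddcdaa" and "ddadab" position by position:
  Position 0: 'd' vs 'd' => same
  Position 1: 'd' vs 'd' => same
  Position 2: 'c' vs 'a' => DIFFER
  Position 3: 'd' vs 'd' => same
  Position 4: 'a' vs 'a' => same
  Position 5: 'a' vs 'b' => DIFFER
Positions that differ: 2

2


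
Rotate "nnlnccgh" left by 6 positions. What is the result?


Input: "nnlnccgh", rotate left by 6
First 6 characters: "nnlncc"
Remaining characters: "gh"
Concatenate remaining + first: "gh" + "nnlncc" = "ghnnlncc"

ghnnlncc


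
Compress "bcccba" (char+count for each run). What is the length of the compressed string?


Input: bcccba
Runs:
  'b' x 1 => "b1"
  'c' x 3 => "c3"
  'b' x 1 => "b1"
  'a' x 1 => "a1"
Compressed: "b1c3b1a1"
Compressed length: 8

8


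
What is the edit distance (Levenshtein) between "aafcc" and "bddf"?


Computing edit distance: "aafcc" -> "bddf"
DP table:
           b    d    d    f
      0    1    2    3    4
  a   1    1    2    3    4
  a   2    2    2    3    4
  f   3    3    3    3    3
  c   4    4    4    4    4
  c   5    5    5    5    5
Edit distance = dp[5][4] = 5

5


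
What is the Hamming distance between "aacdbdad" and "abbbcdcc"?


Comparing "aacdbdad" and "abbbcdcc" position by position:
  Position 0: 'a' vs 'a' => same
  Position 1: 'a' vs 'b' => differ
  Position 2: 'c' vs 'b' => differ
  Position 3: 'd' vs 'b' => differ
  Position 4: 'b' vs 'c' => differ
  Position 5: 'd' vs 'd' => same
  Position 6: 'a' vs 'c' => differ
  Position 7: 'd' vs 'c' => differ
Total differences (Hamming distance): 6

6


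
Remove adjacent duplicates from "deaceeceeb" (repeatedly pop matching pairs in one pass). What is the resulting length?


Input: deaceeceeb
Stack-based adjacent duplicate removal:
  Read 'd': push. Stack: d
  Read 'e': push. Stack: de
  Read 'a': push. Stack: dea
  Read 'c': push. Stack: deac
  Read 'e': push. Stack: deace
  Read 'e': matches stack top 'e' => pop. Stack: deac
  Read 'c': matches stack top 'c' => pop. Stack: dea
  Read 'e': push. Stack: deae
  Read 'e': matches stack top 'e' => pop. Stack: dea
  Read 'b': push. Stack: deab
Final stack: "deab" (length 4)

4


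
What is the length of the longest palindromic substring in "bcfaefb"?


Input: "bcfaefb"
Checking substrings for palindromes:
  No multi-char palindromic substrings found
Longest palindromic substring: "b" with length 1

1


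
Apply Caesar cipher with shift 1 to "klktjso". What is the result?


Caesar cipher: shift "klktjso" by 1
  'k' (pos 10) + 1 = pos 11 = 'l'
  'l' (pos 11) + 1 = pos 12 = 'm'
  'k' (pos 10) + 1 = pos 11 = 'l'
  't' (pos 19) + 1 = pos 20 = 'u'
  'j' (pos 9) + 1 = pos 10 = 'k'
  's' (pos 18) + 1 = pos 19 = 't'
  'o' (pos 14) + 1 = pos 15 = 'p'
Result: lmluktp

lmluktp


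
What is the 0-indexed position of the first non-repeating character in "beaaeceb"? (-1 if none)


Input: beaaeceb
Character frequencies:
  'a': 2
  'b': 2
  'c': 1
  'e': 3
Scanning left to right for freq == 1:
  Position 0 ('b'): freq=2, skip
  Position 1 ('e'): freq=3, skip
  Position 2 ('a'): freq=2, skip
  Position 3 ('a'): freq=2, skip
  Position 4 ('e'): freq=3, skip
  Position 5 ('c'): unique! => answer = 5

5


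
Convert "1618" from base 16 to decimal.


Input: "1618" in base 16
Positional expansion:
  Digit '1' (value 1) x 16^3 = 4096
  Digit '6' (value 6) x 16^2 = 1536
  Digit '1' (value 1) x 16^1 = 16
  Digit '8' (value 8) x 16^0 = 8
Sum = 5656

5656


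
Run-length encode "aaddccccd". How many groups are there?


Input: aaddccccd
Scanning for consecutive runs:
  Group 1: 'a' x 2 (positions 0-1)
  Group 2: 'd' x 2 (positions 2-3)
  Group 3: 'c' x 4 (positions 4-7)
  Group 4: 'd' x 1 (positions 8-8)
Total groups: 4

4


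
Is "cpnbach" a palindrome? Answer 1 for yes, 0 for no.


Input: cpnbach
Reversed: hcabnpc
  Compare pos 0 ('c') with pos 6 ('h'): MISMATCH
  Compare pos 1 ('p') with pos 5 ('c'): MISMATCH
  Compare pos 2 ('n') with pos 4 ('a'): MISMATCH
Result: not a palindrome

0


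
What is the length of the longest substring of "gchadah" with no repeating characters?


Input: "gchadah"
Sliding window (track last position of each char):
  Position 0 ('g'): window [0,0] length 1 -- new best
  Position 1 ('c'): window [0,1] length 2 -- new best
  Position 2 ('h'): window [0,2] length 3 -- new best
  Position 3 ('a'): window [0,3] length 4 -- new best
  Position 4 ('d'): window [0,4] length 5 -- new best
  Position 5 ('a'): repeat (last at 3), move window start to 4
  Position 5 ('a'): window [4,5] length 2
  Position 6 ('h'): window [4,6] length 3
Longest substring with no repeats: "gchad" with length 5

5


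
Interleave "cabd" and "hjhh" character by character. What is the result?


Interleaving "cabd" and "hjhh":
  Position 0: 'c' from first, 'h' from second => "ch"
  Position 1: 'a' from first, 'j' from second => "aj"
  Position 2: 'b' from first, 'h' from second => "bh"
  Position 3: 'd' from first, 'h' from second => "dh"
Result: chajbhdh

chajbhdh


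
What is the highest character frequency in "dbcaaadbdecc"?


Input: dbcaaadbdecc
Character counts:
  'a': 3
  'b': 2
  'c': 3
  'd': 3
  'e': 1
Maximum frequency: 3

3
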